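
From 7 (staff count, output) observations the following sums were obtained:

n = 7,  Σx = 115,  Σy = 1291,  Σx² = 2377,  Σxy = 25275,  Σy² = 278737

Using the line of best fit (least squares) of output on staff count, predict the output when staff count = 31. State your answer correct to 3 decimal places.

305.900

Sxx = Σx² − (Σx)²/n = 2377 − 1889.285714 = 487.714286
Sxy = Σxy − (Σx)(Σy)/n = 25275 − 21209.285714 = 4065.714286
b = Sxy/Sxx = 4065.714286/487.714286 = 8.336262
a = ȳ − b·x̄ = 184.428571 − 8.336262·16.428571 = 47.475688
ŷ(31) = a + b·31 = 47.475688 + 8.336262·31 = 305.899824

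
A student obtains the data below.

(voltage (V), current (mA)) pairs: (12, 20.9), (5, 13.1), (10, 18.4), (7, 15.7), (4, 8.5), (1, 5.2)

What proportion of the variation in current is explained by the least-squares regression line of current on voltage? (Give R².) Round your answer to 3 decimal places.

0.957

n = 6, Σx = 39, Σy = 81.8, Σxy = 649.4, Σx² = 335, Σy² = 1292.76
Sxx = Σx² − (Σx)²/n = 335 − 253.5 = 81.5
Sxy = Σxy − (Σx)(Σy)/n = 649.4 − 531.7 = 117.7
Syy = Σy² − (Σy)²/n = 1292.76 − 1115.206667 = 177.553333
R² = Sxy²/(Sxx·Syy) = (117.7)²/(81.5·177.553333) = 0.957341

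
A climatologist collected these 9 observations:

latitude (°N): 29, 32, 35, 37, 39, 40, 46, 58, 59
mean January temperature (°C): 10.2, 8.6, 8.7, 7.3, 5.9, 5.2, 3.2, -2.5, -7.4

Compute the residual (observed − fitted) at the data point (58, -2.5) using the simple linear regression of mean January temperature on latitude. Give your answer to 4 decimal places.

n = 9, Σx = 375, Σy = 39.2, Σxy = 1149.3, Σx² = 16541
Sxx = Σx² − (Σx)²/n = 16541 − 15625 = 916
Sxy = Σxy − (Σx)(Σy)/n = 1149.3 − 1633.333333 = -484.033333
b = Sxy/Sxx = -484.033333/916 = -0.528421
a = ȳ − b·x̄ = 4.355556 − (-0.528421)·41.666667 = 26.373083
ŷ(58) = 26.373083 + (-0.528421)·58 = -4.275315
residual = y − ŷ = -2.5 − (-4.275315) = 1.775315

1.7753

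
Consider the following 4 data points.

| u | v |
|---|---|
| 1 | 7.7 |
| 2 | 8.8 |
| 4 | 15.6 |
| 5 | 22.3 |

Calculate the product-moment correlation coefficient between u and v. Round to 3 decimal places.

0.971

n = 4, Σx = 12, Σy = 54.4, Σxy = 199.2, Σx² = 46, Σy² = 877.38
Sxx = Σx² − (Σx)²/n = 46 − 36 = 10
Sxy = Σxy − (Σx)(Σy)/n = 199.2 − 163.2 = 36
Syy = Σy² − (Σy)²/n = 877.38 − 739.84 = 137.54
r = Sxy/√(Sxx·Syy) = 36/√(1375.4) = 36/37.086386 = 0.970707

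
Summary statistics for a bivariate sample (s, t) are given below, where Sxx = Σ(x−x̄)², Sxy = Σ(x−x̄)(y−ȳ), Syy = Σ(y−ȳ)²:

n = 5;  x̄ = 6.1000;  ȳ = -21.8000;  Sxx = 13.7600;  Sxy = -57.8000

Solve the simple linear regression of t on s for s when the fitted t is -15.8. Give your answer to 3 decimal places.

b = Sxy/Sxx = -57.8/13.76 = -4.200581
a = ȳ − b·x̄ = -21.8 − (-4.200581)·6.1 = 3.823547
Set a + b·x = -15.8: x = (-15.8 − 3.823547) / (-4.200581) = 4.671626

4.672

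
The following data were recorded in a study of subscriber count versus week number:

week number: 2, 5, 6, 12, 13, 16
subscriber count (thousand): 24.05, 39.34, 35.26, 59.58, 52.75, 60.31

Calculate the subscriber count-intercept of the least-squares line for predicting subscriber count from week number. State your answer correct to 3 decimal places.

n = 6, Σx = 54, Σy = 271.29, Σxy = 2822.03, Σx² = 634
Sxx = Σx² − (Σx)²/n = 634 − 486 = 148
Sxy = Σxy − (Σx)(Σy)/n = 2822.03 − 2441.61 = 380.42
b = Sxy/Sxx = 380.42/148 = 2.570405
a = ȳ − b·x̄ = 45.215 − 2.570405·9 = 22.081351

22.081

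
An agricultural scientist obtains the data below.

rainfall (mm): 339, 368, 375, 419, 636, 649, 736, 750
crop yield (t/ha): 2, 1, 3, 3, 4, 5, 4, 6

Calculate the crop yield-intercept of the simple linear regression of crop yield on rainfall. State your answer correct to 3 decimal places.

n = 8, Σx = 4272, Σy = 28, Σxy = 16661, Σx² = 2496424
Sxx = Σx² − (Σx)²/n = 2496424 − 2281248 = 215176
Sxy = Σxy − (Σx)(Σy)/n = 16661 − 14952 = 1709
b = Sxy/Sxx = 1709/215176 = 0.007942
a = ȳ − b·x̄ = 3.5 − 0.007942·534 = -0.741207

-0.741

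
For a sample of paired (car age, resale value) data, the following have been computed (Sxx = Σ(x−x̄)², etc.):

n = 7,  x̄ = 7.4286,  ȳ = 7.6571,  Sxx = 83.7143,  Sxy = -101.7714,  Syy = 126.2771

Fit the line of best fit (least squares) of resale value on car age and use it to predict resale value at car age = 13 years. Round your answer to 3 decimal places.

b = Sxy/Sxx = -101.7714/83.7143 = -1.215699
a = ȳ − b·x̄ = 7.6571 − (-1.215699)·7.4286 = 16.688042
ŷ(13) = a + b·13 = 16.688042 + (-1.215699)·13 = 0.883954

0.884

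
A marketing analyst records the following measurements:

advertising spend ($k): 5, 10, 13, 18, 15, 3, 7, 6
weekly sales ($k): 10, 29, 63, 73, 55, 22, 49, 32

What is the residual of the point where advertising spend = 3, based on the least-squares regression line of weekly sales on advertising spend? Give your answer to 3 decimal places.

3.844

n = 8, Σx = 77, Σy = 333, Σxy = 3899, Σx² = 937
Sxx = Σx² − (Σx)²/n = 937 − 741.125 = 195.875
Sxy = Σxy − (Σx)(Σy)/n = 3899 − 3205.125 = 693.875
b = Sxy/Sxx = 693.875/195.875 = 3.542438
a = ȳ − b·x̄ = 41.625 − 3.542438·9.625 = 7.529036
ŷ(3) = 7.529036 + 3.542438·3 = 18.156350
residual = y − ŷ = 22 − 18.156350 = 3.843650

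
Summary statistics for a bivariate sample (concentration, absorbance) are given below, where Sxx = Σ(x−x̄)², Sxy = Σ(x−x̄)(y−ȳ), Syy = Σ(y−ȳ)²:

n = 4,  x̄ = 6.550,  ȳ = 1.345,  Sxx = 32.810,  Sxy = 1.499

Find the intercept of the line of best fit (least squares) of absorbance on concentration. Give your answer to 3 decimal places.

b = Sxy/Sxx = 1.499/32.81 = 0.045687
a = ȳ − b·x̄ = 1.345 − 0.045687·6.55 = 1.045748

1.046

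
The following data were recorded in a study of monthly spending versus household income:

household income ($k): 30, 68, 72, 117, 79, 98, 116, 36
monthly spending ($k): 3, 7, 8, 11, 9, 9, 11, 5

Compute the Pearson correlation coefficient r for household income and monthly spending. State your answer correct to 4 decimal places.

n = 8, Σx = 616, Σy = 63, Σxy = 5478, Σx² = 54994, Σy² = 551
Sxx = Σx² − (Σx)²/n = 54994 − 47432 = 7562
Sxy = Σxy − (Σx)(Σy)/n = 5478 − 4851 = 627
Syy = Σy² − (Σy)²/n = 551 − 496.125 = 54.875
r = Sxy/√(Sxx·Syy) = 627/√(414964.75) = 627/644.177576 = 0.973334

0.9733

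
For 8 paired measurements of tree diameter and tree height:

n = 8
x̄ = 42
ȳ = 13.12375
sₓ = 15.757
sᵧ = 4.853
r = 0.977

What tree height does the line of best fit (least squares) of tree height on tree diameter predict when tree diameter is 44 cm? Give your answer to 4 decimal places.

13.7256

b = r · sᵧ/sₓ = 0.977 · 4.853/15.757 = 0.300906
a = ȳ − b·x̄ = 13.12375 − 0.300906·42 = 0.485684
ŷ(44) = a + b·44 = 0.485684 + 0.300906·44 = 13.725563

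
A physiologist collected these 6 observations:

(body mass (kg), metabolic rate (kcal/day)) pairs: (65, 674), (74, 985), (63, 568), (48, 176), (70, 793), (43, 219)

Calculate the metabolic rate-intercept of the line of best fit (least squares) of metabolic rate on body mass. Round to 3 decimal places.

-960.335

n = 6, Σx = 363, Σy = 3415, Σxy = 225859, Σx² = 22723
Sxx = Σx² − (Σx)²/n = 22723 − 21961.5 = 761.5
Sxy = Σxy − (Σx)(Σy)/n = 225859 − 206607.5 = 19251.5
b = Sxy/Sxx = 19251.5/761.5 = 25.281024
a = ȳ − b·x̄ = 569.166667 − 25.281024·60.5 = -960.335303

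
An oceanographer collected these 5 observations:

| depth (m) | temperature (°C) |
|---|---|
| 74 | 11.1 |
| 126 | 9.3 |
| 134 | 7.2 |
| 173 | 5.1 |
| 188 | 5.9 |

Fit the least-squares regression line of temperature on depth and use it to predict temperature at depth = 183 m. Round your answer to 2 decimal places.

5.43

n = 5, Σx = 695, Σy = 38.6, Σxy = 4949.5, Σx² = 104581
Sxx = Σx² − (Σx)²/n = 104581 − 96605 = 7976
Sxy = Σxy − (Σx)(Σy)/n = 4949.5 − 5365.4 = -415.9
b = Sxy/Sxx = -415.9/7976 = -0.052144
a = ȳ − b·x̄ = 7.72 − (-0.052144)·139 = 14.968007
ŷ(183) = a + b·183 = 14.968007 + (-0.052144)·183 = 5.425667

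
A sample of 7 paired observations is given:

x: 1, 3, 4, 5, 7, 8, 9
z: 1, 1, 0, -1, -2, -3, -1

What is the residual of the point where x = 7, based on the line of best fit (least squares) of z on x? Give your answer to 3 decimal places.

-0.538

n = 7, Σx = 37, Σy = -5, Σxy = -48, Σx² = 245
Sxx = Σx² − (Σx)²/n = 245 − 195.571429 = 49.428571
Sxy = Σxy − (Σx)(Σy)/n = -48 − (-26.428571) = -21.571429
b = Sxy/Sxx = -21.571429/49.428571 = -0.436416
a = ȳ − b·x̄ = -0.714286 − (-0.436416)·5.285714 = 1.592486
ŷ(7) = 1.592486 + (-0.436416)·7 = -1.462428
residual = y − ŷ = -2 − (-1.462428) = -0.537572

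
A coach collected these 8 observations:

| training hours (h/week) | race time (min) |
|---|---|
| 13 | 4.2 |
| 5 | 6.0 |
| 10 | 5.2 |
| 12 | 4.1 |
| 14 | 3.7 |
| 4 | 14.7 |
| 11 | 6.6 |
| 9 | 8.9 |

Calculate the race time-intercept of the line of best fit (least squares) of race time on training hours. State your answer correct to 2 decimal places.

14.30

n = 8, Σx = 78, Σy = 53.4, Σxy = 449.1, Σx² = 852
Sxx = Σx² − (Σx)²/n = 852 − 760.5 = 91.5
Sxy = Σxy − (Σx)(Σy)/n = 449.1 − 520.65 = -71.55
b = Sxy/Sxx = -71.55/91.5 = -0.781967
a = ȳ − b·x̄ = 6.675 − (-0.781967)·9.75 = 14.299180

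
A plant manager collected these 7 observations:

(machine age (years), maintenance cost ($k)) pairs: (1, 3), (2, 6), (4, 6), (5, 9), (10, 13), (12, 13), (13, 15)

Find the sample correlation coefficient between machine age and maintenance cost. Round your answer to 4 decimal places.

0.9742

n = 7, Σx = 47, Σy = 65, Σxy = 565, Σx² = 459, Σy² = 725
Sxx = Σx² − (Σx)²/n = 459 − 315.571429 = 143.428571
Sxy = Σxy − (Σx)(Σy)/n = 565 − 436.428571 = 128.571429
Syy = Σy² − (Σy)²/n = 725 − 603.571429 = 121.428571
r = Sxy/√(Sxx·Syy) = 128.571429/√(17416.326531) = 128.571429/131.970931 = 0.974241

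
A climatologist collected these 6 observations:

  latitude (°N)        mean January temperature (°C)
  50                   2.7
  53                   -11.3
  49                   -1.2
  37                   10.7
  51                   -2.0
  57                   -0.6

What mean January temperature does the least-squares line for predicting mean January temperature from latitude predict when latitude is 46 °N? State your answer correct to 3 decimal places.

n = 6, Σx = 297, Σy = -1.7, Σxy = -263, Σx² = 14929
Sxx = Σx² − (Σx)²/n = 14929 − 14701.5 = 227.5
Sxy = Σxy − (Σx)(Σy)/n = -263 − (-84.15) = -178.85
b = Sxy/Sxx = -178.85/227.5 = -0.786154
a = ȳ − b·x̄ = -0.283333 − (-0.786154)·49.5 = 38.631282
ŷ(46) = a + b·46 = 38.631282 + (-0.786154)·46 = 2.468205

2.468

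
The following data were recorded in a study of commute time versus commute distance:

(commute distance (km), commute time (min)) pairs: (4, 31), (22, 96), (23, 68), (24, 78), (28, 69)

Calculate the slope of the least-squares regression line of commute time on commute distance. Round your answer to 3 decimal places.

n = 5, Σx = 101, Σy = 342, Σxy = 7604, Σx² = 2389
Sxx = Σx² − (Σx)²/n = 2389 − 2040.2 = 348.8
Sxy = Σxy − (Σx)(Σy)/n = 7604 − 6908.4 = 695.6
b = Sxy/Sxx = 695.6/348.8 = 1.994266

1.994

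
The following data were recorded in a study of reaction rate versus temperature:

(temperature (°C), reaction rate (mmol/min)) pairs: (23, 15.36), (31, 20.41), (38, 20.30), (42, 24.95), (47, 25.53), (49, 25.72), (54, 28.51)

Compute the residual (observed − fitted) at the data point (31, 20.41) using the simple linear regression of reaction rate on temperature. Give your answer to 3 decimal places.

1.287

n = 7, Σx = 284, Σy = 160.78, Σxy = 6805.02, Σx² = 12224
Sxx = Σx² − (Σx)²/n = 12224 − 11522.285714 = 701.714286
Sxy = Σxy − (Σx)(Σy)/n = 6805.02 − 6523.074286 = 281.945714
b = Sxy/Sxx = 281.945714/701.714286 = 0.401796
a = ȳ − b·x̄ = 22.968571 − 0.401796·40.571429 = 6.667150
ŷ(31) = 6.667150 + 0.401796·31 = 19.122814
residual = y − ŷ = 20.41 − 19.122814 = 1.287186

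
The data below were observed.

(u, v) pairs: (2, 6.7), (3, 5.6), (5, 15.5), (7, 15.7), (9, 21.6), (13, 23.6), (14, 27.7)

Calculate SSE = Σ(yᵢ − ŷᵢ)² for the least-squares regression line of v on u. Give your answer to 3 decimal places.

n = 7, Σx = 53, Σy = 116.4, Σxy = 1106.6, Σx² = 533, Σy² = 2353.8
Sxx = Σx² − (Σx)²/n = 533 − 401.285714 = 131.714286
Sxy = Σxy − (Σx)(Σy)/n = 1106.6 − 881.314286 = 225.285714
Syy = Σy² − (Σy)²/n = 2353.8 − 1935.565714 = 418.234286
b = Sxy/Sxx = 225.285714/131.714286 = 1.710412
SSE = Syy − b·Sxy = 418.234286 − 1.710412·225.285714 = 32.902863

32.903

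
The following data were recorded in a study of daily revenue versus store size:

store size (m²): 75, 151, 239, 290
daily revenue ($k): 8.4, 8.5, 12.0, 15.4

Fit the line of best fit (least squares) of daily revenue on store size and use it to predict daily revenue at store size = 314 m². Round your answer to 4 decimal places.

n = 4, Σx = 755, Σy = 44.3, Σxy = 9247.5, Σx² = 169647
Sxx = Σx² − (Σx)²/n = 169647 − 142506.25 = 27140.75
Sxy = Σxy − (Σx)(Σy)/n = 9247.5 − 8361.625 = 885.875
b = Sxy/Sxx = 885.875/27140.75 = 0.032640
a = ȳ − b·x̄ = 11.075 − 0.032640·188.75 = 4.914194
ŷ(314) = a + b·314 = 4.914194 + 0.032640·314 = 15.163164

15.1632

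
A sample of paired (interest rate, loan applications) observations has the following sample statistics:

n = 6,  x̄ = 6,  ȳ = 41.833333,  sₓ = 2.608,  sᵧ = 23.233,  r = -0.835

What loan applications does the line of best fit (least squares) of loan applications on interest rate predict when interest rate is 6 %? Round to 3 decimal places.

b = r · sᵧ/sₓ = -0.835 · 23.233/2.608 = -7.438480
a = ȳ − b·x̄ = 41.833333 − (-7.438480)·6 = 86.464211
ŷ(6) = a + b·6 = 86.464211 + (-7.438480)·6 = 41.833333

41.833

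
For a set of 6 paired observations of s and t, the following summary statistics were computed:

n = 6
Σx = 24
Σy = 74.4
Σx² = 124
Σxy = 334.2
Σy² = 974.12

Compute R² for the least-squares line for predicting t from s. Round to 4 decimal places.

Sxx = Σx² − (Σx)²/n = 124 − 96 = 28
Sxy = Σxy − (Σx)(Σy)/n = 334.2 − 297.6 = 36.6
Syy = Σy² − (Σy)²/n = 974.12 − 922.56 = 51.56
R² = Sxy²/(Sxx·Syy) = (36.6)²/(28·51.56) = 0.927879

0.9279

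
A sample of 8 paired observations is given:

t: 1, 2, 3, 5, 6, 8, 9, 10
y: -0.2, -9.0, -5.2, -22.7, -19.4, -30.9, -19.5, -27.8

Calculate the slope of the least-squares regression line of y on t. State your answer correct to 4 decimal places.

-2.8660

n = 8, Σx = 44, Σy = -134.7, Σxy = -964.4, Σx² = 320
Sxx = Σx² − (Σx)²/n = 320 − 242 = 78
Sxy = Σxy − (Σx)(Σy)/n = -964.4 − (-740.85) = -223.55
b = Sxy/Sxx = -223.55/78 = -2.866026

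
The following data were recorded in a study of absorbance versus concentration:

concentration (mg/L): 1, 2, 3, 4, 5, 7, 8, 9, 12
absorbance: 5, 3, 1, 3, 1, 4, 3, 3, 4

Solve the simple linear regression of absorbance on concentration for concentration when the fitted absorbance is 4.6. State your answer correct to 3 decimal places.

n = 9, Σx = 51, Σy = 27, Σxy = 158, Σx² = 393
Sxx = Σx² − (Σx)²/n = 393 − 289 = 104
Sxy = Σxy − (Σx)(Σy)/n = 158 − 153 = 5
b = Sxy/Sxx = 5/104 = 0.048077
a = ȳ − b·x̄ = 3 − 0.048077·5.666667 = 2.727564
Set a + b·x = 4.6: x = (4.6 − 2.727564) / 0.048077 = 38.946667

38.947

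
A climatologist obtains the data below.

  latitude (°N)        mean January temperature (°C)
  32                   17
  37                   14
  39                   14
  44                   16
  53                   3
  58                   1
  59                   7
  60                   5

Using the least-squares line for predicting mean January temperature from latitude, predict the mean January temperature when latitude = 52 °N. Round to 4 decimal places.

7.4852

n = 8, Σx = 382, Σy = 77, Σxy = 3242, Σx² = 19104
Sxx = Σx² − (Σx)²/n = 19104 − 18240.5 = 863.5
Sxy = Σxy − (Σx)(Σy)/n = 3242 − 3676.75 = -434.75
b = Sxy/Sxx = -434.75/863.5 = -0.503474
a = ȳ − b·x̄ = 9.625 − (-0.503474)·47.75 = 33.665895
ŷ(52) = a + b·52 = 33.665895 + (-0.503474)·52 = 7.485235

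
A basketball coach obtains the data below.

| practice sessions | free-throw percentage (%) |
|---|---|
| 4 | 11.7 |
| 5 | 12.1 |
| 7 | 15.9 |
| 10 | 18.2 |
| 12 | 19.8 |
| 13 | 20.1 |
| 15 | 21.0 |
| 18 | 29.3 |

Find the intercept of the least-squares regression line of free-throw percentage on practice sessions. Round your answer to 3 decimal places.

n = 8, Σx = 84, Σy = 148.1, Σxy = 1741.9, Σx² = 1052
Sxx = Σx² − (Σx)²/n = 1052 − 882 = 170
Sxy = Σxy − (Σx)(Σy)/n = 1741.9 − 1555.05 = 186.85
b = Sxy/Sxx = 186.85/170 = 1.099118
a = ȳ − b·x̄ = 18.5125 − 1.099118·10.5 = 6.971765

6.972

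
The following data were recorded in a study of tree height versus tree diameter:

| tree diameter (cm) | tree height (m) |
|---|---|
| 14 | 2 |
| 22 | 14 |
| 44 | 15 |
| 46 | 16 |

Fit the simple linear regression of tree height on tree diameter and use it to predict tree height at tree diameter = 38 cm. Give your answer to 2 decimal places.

n = 4, Σx = 126, Σy = 47, Σxy = 1732, Σx² = 4732
Sxx = Σx² − (Σx)²/n = 4732 − 3969 = 763
Sxy = Σxy − (Σx)(Σy)/n = 1732 − 1480.5 = 251.5
b = Sxy/Sxx = 251.5/763 = 0.329620
a = ȳ − b·x̄ = 11.75 − 0.329620·31.5 = 1.366972
ŷ(38) = a + b·38 = 1.366972 + 0.329620·38 = 13.892529

13.89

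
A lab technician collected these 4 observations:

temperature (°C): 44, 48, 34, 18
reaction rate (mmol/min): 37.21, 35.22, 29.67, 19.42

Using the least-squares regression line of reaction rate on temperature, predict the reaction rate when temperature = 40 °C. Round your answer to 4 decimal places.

n = 4, Σx = 144, Σy = 121.52, Σxy = 4686.14, Σx² = 5720
Sxx = Σx² − (Σx)²/n = 5720 − 5184 = 536
Sxy = Σxy − (Σx)(Σy)/n = 4686.14 − 4374.72 = 311.42
b = Sxy/Sxx = 311.42/536 = 0.581007
a = ȳ − b·x̄ = 30.38 − 0.581007·36 = 9.463731
ŷ(40) = a + b·40 = 9.463731 + 0.581007·40 = 32.704030

32.7040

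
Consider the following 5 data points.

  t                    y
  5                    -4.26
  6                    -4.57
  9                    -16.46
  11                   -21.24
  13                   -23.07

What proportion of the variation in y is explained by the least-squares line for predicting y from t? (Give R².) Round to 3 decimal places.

0.957

n = 5, Σx = 44, Σy = -69.6, Σxy = -730.41, Σx² = 432, Σy² = 1293.3266
Sxx = Σx² − (Σx)²/n = 432 − 387.2 = 44.8
Sxy = Σxy − (Σx)(Σy)/n = -730.41 − (-612.48) = -117.93
Syy = Σy² − (Σy)²/n = 1293.3266 − 968.832 = 324.4946
R² = Sxy²/(Sxx·Syy) = (-117.93)²/(44.8·324.4946) = 0.956672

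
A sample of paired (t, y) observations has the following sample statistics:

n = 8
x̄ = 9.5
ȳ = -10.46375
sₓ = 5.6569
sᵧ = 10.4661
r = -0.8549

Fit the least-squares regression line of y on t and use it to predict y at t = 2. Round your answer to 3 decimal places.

1.399

b = r · sᵧ/sₓ = -0.8549 · 10.4661/5.6569 = -1.581691
a = ȳ − b·x̄ = -10.46375 − (-1.581691)·9.5 = 4.562316
ŷ(2) = a + b·2 = 4.562316 + (-1.581691)·2 = 1.398934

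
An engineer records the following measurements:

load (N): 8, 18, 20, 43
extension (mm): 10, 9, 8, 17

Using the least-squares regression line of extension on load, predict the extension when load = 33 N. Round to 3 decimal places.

13.521

n = 4, Σx = 89, Σy = 44, Σxy = 1133, Σx² = 2637
Sxx = Σx² − (Σx)²/n = 2637 − 1980.25 = 656.75
Sxy = Σxy − (Σx)(Σy)/n = 1133 − 979 = 154
b = Sxy/Sxx = 154/656.75 = 0.234488
a = ȳ − b·x̄ = 11 − 0.234488·22.25 = 5.782642
ŷ(33) = a + b·33 = 5.782642 + 0.234488·33 = 13.520746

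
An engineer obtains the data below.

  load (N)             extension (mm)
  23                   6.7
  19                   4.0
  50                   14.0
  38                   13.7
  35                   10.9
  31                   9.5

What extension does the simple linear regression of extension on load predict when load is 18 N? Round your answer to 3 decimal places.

4.908

n = 6, Σx = 196, Σy = 58.8, Σxy = 2126.7, Σx² = 7020
Sxx = Σx² − (Σx)²/n = 7020 − 6402.666667 = 617.333333
Sxy = Σxy − (Σx)(Σy)/n = 2126.7 − 1920.8 = 205.9
b = Sxy/Sxx = 205.9/617.333333 = 0.333531
a = ȳ − b·x̄ = 9.8 − 0.333531·32.666667 = -1.095356
ŷ(18) = a + b·18 = -1.095356 + 0.333531·18 = 4.908207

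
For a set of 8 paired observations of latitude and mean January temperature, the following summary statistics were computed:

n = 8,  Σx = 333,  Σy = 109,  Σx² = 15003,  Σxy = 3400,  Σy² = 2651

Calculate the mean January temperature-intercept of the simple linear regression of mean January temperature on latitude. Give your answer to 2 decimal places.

Sxx = Σx² − (Σx)²/n = 15003 − 13861.125 = 1141.875
Sxy = Σxy − (Σx)(Σy)/n = 3400 − 4537.125 = -1137.125
b = Sxy/Sxx = -1137.125/1141.875 = -0.995840
a = ȳ − b·x̄ = 13.625 − (-0.995840)·41.625 = 55.076847

55.08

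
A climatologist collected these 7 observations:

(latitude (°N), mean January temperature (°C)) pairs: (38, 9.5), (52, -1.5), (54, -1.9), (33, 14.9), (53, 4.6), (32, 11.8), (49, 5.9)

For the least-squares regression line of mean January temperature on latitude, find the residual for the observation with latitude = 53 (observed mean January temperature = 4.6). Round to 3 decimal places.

3.547

n = 7, Σx = 311, Σy = 43.3, Σxy = 1582.6, Σx² = 14387
Sxx = Σx² − (Σx)²/n = 14387 − 13817.285714 = 569.714286
Sxy = Σxy − (Σx)(Σy)/n = 1582.6 − 1923.757143 = -341.157143
b = Sxy/Sxx = -341.157143/569.714286 = -0.598821
a = ȳ − b·x̄ = 6.185714 − (-0.598821)·44.428571 = 32.790496
ŷ(53) = 32.790496 + (-0.598821)·53 = 1.052959
residual = y − ŷ = 4.6 − 1.052959 = 3.547041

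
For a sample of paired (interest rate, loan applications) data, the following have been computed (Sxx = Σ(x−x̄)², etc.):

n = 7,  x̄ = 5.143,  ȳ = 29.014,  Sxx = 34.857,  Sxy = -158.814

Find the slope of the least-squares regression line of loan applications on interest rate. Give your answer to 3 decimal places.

-4.556

b = Sxy/Sxx = -158.814/34.857 = -4.556158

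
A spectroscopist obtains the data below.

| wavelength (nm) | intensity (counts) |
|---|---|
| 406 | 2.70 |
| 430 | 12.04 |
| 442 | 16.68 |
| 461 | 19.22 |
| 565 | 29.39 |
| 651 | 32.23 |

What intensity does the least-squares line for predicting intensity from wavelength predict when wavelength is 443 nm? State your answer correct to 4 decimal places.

n = 6, Σx = 2955, Σy = 112.26, Σxy = 60093.46, Σx² = 1500647
Sxx = Σx² − (Σx)²/n = 1500647 − 1455337.5 = 45309.5
Sxy = Σxy − (Σx)(Σy)/n = 60093.46 − 55288.05 = 4805.41
b = Sxy/Sxx = 4805.41/45309.5 = 0.106057
a = ȳ − b·x̄ = 18.71 − 0.106057·492.5 = -33.523294
ŷ(443) = a + b·443 = -33.523294 + 0.106057·443 = 13.460156

13.4602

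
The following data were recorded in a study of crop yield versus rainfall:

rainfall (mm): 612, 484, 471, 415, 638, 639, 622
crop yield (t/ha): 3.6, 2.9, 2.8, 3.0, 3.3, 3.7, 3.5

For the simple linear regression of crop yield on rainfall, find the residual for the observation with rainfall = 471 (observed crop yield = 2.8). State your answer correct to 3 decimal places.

n = 7, Σx = 3881, Σy = 22.8, Σxy = 12817.3, Σx² = 2205115
Sxx = Σx² − (Σx)²/n = 2205115 − 2151737.285714 = 53377.714286
Sxy = Σxy − (Σx)(Σy)/n = 12817.3 − 12640.971429 = 176.328571
b = Sxy/Sxx = 176.328571/53377.714286 = 0.003303
a = ȳ − b·x̄ = 3.257143 − 0.003303·554.428571 = 1.425637
ŷ(471) = 1.425637 + 0.003303·471 = 2.981544
residual = y − ŷ = 2.8 − 2.981544 = -0.181544

-0.182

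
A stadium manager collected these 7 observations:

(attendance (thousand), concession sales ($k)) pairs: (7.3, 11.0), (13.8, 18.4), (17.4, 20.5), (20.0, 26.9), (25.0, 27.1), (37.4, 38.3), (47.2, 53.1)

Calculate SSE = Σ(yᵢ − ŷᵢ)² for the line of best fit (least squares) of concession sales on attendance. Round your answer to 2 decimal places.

n = 7, Σx = 168.1, Σy = 195.3, Σxy = 5845.16, Σx² = 5198.09, Σy² = 6624.33
Sxx = Σx² − (Σx)²/n = 5198.09 − 4036.801429 = 1161.288571
Sxy = Σxy − (Σx)(Σy)/n = 5845.16 − 4689.99 = 1155.17
Syy = Σy² − (Σy)²/n = 6624.33 − 5448.87 = 1175.46
b = Sxy/Sxx = 1155.17/1161.288571 = 0.994731
SSE = Syy − b·Sxy = 1175.46 − 0.994731·1155.17 = 26.376334

26.38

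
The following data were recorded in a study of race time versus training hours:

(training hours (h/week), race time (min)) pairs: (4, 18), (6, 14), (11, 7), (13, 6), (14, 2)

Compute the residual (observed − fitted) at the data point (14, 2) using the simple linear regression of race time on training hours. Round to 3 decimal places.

n = 5, Σx = 48, Σy = 47, Σxy = 339, Σx² = 538
Sxx = Σx² − (Σx)²/n = 538 − 460.8 = 77.2
Sxy = Σxy − (Σx)(Σy)/n = 339 − 451.2 = -112.2
b = Sxy/Sxx = -112.2/77.2 = -1.453368
a = ȳ − b·x̄ = 9.4 − (-1.453368)·9.6 = 23.352332
ŷ(14) = 23.352332 + (-1.453368)·14 = 3.005181
residual = y − ŷ = 2 − 3.005181 = -1.005181

-1.005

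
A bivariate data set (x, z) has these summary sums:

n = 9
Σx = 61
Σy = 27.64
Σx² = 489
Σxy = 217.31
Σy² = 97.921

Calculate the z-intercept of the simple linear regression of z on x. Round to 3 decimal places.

Sxx = Σx² − (Σx)²/n = 489 − 413.444444 = 75.555556
Sxy = Σxy − (Σx)(Σy)/n = 217.31 − 187.337778 = 29.972222
b = Sxy/Sxx = 29.972222/75.555556 = 0.396691
a = ȳ − b·x̄ = 3.071111 − 0.396691·6.777778 = 0.382426

0.382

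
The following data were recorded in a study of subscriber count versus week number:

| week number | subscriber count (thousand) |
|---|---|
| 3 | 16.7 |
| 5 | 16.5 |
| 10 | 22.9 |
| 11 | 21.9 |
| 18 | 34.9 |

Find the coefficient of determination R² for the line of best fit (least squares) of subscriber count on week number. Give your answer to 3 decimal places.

n = 5, Σx = 47, Σy = 112.9, Σxy = 1230.7, Σx² = 579, Σy² = 2773.17
Sxx = Σx² − (Σx)²/n = 579 − 441.8 = 137.2
Sxy = Σxy − (Σx)(Σy)/n = 1230.7 − 1061.26 = 169.44
Syy = Σy² − (Σy)²/n = 2773.17 − 2549.282 = 223.888
R² = Sxy²/(Sxx·Syy) = (169.44)²/(137.2·223.888) = 0.934646

0.935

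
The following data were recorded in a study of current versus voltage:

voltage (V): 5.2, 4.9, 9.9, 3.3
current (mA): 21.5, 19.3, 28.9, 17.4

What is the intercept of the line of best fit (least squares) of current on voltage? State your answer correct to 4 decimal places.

n = 4, Σx = 23.3, Σy = 87.1, Σxy = 549.9, Σx² = 159.95
Sxx = Σx² − (Σx)²/n = 159.95 − 135.7225 = 24.2275
Sxy = Σxy − (Σx)(Σy)/n = 549.9 − 507.3575 = 42.5425
b = Sxy/Sxx = 42.5425/24.2275 = 1.755959
a = ȳ − b·x̄ = 21.775 − 1.755959·5.825 = 11.546538

11.5465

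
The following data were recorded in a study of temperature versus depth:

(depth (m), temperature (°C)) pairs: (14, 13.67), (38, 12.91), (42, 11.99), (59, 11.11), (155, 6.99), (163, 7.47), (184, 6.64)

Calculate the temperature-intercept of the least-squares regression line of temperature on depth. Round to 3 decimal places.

n = 7, Σx = 655, Σy = 70.78, Σxy = 5363.85, Σx² = 91335
Sxx = Σx² − (Σx)²/n = 91335 − 61289.285714 = 30045.714286
Sxy = Σxy − (Σx)(Σy)/n = 5363.85 − 6622.985714 = -1259.135714
b = Sxy/Sxx = -1259.135714/30045.714286 = -0.041907
a = ȳ − b·x̄ = 10.111429 − (-0.041907)·93.571429 = 14.032757

14.033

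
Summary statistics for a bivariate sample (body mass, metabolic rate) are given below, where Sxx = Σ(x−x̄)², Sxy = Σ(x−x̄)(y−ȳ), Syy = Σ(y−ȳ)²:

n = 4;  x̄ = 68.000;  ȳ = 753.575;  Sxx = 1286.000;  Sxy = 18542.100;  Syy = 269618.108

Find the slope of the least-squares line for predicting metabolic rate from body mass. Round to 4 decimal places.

b = Sxy/Sxx = 18542.1/1286 = 14.418429

14.4184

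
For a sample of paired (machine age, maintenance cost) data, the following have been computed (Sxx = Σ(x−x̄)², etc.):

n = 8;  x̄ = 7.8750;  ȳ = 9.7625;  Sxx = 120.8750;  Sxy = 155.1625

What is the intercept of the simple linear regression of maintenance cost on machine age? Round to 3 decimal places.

b = Sxy/Sxx = 155.1625/120.875 = 1.283661
a = ȳ − b·x̄ = 9.7625 − 1.283661·7.875 = -0.346329

-0.346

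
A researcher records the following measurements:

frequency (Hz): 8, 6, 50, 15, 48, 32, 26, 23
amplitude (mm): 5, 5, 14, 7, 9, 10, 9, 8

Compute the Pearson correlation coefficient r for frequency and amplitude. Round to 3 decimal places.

0.887

n = 8, Σx = 208, Σy = 67, Σxy = 2045, Σx² = 7358, Σy² = 621
Sxx = Σx² − (Σx)²/n = 7358 − 5408 = 1950
Sxy = Σxy − (Σx)(Σy)/n = 2045 − 1742 = 303
Syy = Σy² − (Σy)²/n = 621 − 561.125 = 59.875
r = Sxy/√(Sxx·Syy) = 303/√(116756.25) = 303/341.696137 = 0.886753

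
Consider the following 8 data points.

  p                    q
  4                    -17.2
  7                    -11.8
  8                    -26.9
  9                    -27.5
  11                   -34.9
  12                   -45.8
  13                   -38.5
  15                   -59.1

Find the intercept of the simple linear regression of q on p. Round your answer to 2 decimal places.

6.21

n = 8, Σx = 79, Σy = -261.7, Σxy = -2934.6, Σx² = 869
Sxx = Σx² − (Σx)²/n = 869 − 780.125 = 88.875
Sxy = Σxy − (Σx)(Σy)/n = -2934.6 − (-2584.2875) = -350.3125
b = Sxy/Sxx = -350.3125/88.875 = -3.941632
a = ȳ − b·x̄ = -32.7125 − (-3.941632)·9.875 = 6.211111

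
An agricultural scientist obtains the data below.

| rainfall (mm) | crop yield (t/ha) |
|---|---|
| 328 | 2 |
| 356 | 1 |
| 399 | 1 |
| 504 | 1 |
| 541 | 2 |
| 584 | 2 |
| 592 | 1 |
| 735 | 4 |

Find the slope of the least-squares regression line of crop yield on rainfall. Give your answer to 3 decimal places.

n = 8, Σx = 4039, Σy = 14, Σxy = 7697, Σx² = 2171963
Sxx = Σx² − (Σx)²/n = 2171963 − 2039190.125 = 132772.875
Sxy = Σxy − (Σx)(Σy)/n = 7697 − 7068.25 = 628.75
b = Sxy/Sxx = 628.75/132772.875 = 0.004736

0.005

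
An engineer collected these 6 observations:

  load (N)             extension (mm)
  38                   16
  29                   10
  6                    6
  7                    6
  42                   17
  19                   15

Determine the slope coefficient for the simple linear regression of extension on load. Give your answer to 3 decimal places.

0.279

n = 6, Σx = 141, Σy = 70, Σxy = 1975, Σx² = 4495
Sxx = Σx² − (Σx)²/n = 4495 − 3313.5 = 1181.5
Sxy = Σxy − (Σx)(Σy)/n = 1975 − 1645 = 330
b = Sxy/Sxx = 330/1181.5 = 0.279306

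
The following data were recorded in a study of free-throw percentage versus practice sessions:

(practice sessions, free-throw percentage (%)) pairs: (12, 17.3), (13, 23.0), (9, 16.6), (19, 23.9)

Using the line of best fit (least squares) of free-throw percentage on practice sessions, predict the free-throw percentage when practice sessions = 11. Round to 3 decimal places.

n = 4, Σx = 53, Σy = 80.8, Σxy = 1110.1, Σx² = 755
Sxx = Σx² − (Σx)²/n = 755 − 702.25 = 52.75
Sxy = Σxy − (Σx)(Σy)/n = 1110.1 − 1070.6 = 39.5
b = Sxy/Sxx = 39.5/52.75 = 0.748815
a = ȳ − b·x̄ = 20.2 − 0.748815·13.25 = 10.278199
ŷ(11) = a + b·11 = 10.278199 + 0.748815·11 = 18.515166

18.515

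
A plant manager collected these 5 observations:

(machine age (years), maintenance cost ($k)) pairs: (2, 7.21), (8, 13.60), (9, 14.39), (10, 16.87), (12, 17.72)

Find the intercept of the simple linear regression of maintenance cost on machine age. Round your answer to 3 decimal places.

5.037

n = 5, Σx = 41, Σy = 69.79, Σxy = 634.07, Σx² = 393
Sxx = Σx² − (Σx)²/n = 393 − 336.2 = 56.8
Sxy = Σxy − (Σx)(Σy)/n = 634.07 − 572.278 = 61.792
b = Sxy/Sxx = 61.792/56.8 = 1.087887
a = ȳ − b·x̄ = 13.958 − 1.087887·8.2 = 5.037324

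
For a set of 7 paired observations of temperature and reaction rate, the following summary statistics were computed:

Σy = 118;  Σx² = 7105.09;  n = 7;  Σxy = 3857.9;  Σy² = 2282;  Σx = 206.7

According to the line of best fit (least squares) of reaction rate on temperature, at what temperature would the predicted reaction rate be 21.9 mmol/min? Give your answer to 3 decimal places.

43.050

Sxx = Σx² − (Σx)²/n = 7105.09 − 6103.555714 = 1001.534286
Sxy = Σxy − (Σx)(Σy)/n = 3857.9 − 3484.371429 = 373.528571
b = Sxy/Sxx = 373.528571/1001.534286 = 0.372956
a = ȳ − b·x̄ = 16.857143 − 0.372956·29.528571 = 5.844275
Set a + b·x = 21.9: x = (21.9 − 5.844275) / 0.372956 = 43.049878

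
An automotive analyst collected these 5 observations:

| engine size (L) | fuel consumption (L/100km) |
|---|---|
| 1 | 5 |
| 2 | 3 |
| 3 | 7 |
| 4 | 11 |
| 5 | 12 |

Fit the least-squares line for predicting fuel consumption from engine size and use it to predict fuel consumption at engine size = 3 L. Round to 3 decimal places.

7.600

n = 5, Σx = 15, Σy = 38, Σxy = 136, Σx² = 55
Sxx = Σx² − (Σx)²/n = 55 − 45 = 10
Sxy = Σxy − (Σx)(Σy)/n = 136 − 114 = 22
b = Sxy/Sxx = 22/10 = 2.2
a = ȳ − b·x̄ = 7.6 − 2.2·3 = 1
ŷ(3) = a + b·3 = 1 + 2.2·3 = 7.6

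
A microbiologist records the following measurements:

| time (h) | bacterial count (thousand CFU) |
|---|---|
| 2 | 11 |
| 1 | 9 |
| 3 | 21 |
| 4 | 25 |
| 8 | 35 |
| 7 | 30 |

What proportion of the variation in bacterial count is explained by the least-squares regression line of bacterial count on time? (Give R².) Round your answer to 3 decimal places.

n = 6, Σx = 25, Σy = 131, Σxy = 684, Σx² = 143, Σy² = 3393
Sxx = Σx² − (Σx)²/n = 143 − 104.166667 = 38.833333
Sxy = Σxy − (Σx)(Σy)/n = 684 − 545.833333 = 138.166667
Syy = Σy² − (Σy)²/n = 3393 − 2860.166667 = 532.833333
R² = Sxy²/(Sxx·Syy) = (138.166667)²/(38.833333·532.833333) = 0.922594

0.923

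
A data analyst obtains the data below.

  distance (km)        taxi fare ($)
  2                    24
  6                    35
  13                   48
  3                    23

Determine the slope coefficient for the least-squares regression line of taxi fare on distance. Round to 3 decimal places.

2.311

n = 4, Σx = 24, Σy = 130, Σxy = 951, Σx² = 218
Sxx = Σx² − (Σx)²/n = 218 − 144 = 74
Sxy = Σxy − (Σx)(Σy)/n = 951 − 780 = 171
b = Sxy/Sxx = 171/74 = 2.310811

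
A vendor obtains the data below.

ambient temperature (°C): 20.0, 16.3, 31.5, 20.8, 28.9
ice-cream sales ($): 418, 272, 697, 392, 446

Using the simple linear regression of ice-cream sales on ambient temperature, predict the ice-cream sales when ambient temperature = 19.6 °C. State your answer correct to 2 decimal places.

361.93

n = 5, Σx = 117.5, Σy = 2225, Σxy = 55792.1, Σx² = 2925.79
Sxx = Σx² − (Σx)²/n = 2925.79 − 2761.25 = 164.54
Sxy = Σxy − (Σx)(Σy)/n = 55792.1 − 52287.5 = 3504.6
b = Sxy/Sxx = 3504.6/164.54 = 21.299380
a = ȳ − b·x̄ = 445 − 21.299380·23.5 = -55.535432
ŷ(19.6) = a + b·19.6 = -55.535432 + 21.299380·19.6 = 361.932418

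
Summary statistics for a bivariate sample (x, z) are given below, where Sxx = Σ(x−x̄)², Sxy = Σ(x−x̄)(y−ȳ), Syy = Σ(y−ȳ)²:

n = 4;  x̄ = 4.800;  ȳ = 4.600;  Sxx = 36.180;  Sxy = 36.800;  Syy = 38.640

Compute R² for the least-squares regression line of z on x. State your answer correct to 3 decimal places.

0.969

R² = Sxy²/(Sxx·Syy) = (36.8)²/(36.18·38.64) = 0.968701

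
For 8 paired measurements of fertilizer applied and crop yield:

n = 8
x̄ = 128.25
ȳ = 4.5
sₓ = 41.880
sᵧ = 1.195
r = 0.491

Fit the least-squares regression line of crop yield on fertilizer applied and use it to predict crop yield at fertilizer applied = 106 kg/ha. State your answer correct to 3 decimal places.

b = r · sᵧ/sₓ = 0.491 · 1.195/41.88 = 0.014010
a = ȳ − b·x̄ = 4.5 − 0.014010·128.25 = 2.703199
ŷ(106) = a + b·106 = 2.703199 + 0.014010·106 = 4.188274

4.188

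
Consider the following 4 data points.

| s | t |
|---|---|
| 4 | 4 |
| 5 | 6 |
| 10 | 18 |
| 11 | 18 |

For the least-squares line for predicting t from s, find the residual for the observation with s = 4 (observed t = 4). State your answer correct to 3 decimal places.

n = 4, Σx = 30, Σy = 46, Σxy = 424, Σx² = 262
Sxx = Σx² − (Σx)²/n = 262 − 225 = 37
Sxy = Σxy − (Σx)(Σy)/n = 424 − 345 = 79
b = Sxy/Sxx = 79/37 = 2.135135
a = ȳ − b·x̄ = 11.5 − 2.135135·7.5 = -4.513514
ŷ(4) = -4.513514 + 2.135135·4 = 4.027027
residual = y − ŷ = 4 − 4.027027 = -0.027027

-0.027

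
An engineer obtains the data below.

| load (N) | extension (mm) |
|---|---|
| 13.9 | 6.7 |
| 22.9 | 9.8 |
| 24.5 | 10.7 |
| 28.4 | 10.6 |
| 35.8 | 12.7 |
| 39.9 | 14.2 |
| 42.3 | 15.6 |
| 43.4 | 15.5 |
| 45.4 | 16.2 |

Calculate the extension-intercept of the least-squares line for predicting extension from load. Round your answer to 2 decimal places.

n = 9, Σx = 296.5, Σy = 112, Σxy = 3970.04, Σx² = 10732.09
Sxx = Σx² − (Σx)²/n = 10732.09 − 9768.027778 = 964.062222
Sxy = Σxy − (Σx)(Σy)/n = 3970.04 − 3689.777778 = 280.262222
b = Sxy/Sxx = 280.262222/964.062222 = 0.290710
a = ȳ − b·x̄ = 12.444444 − 0.290710·32.944444 = 2.867175

2.87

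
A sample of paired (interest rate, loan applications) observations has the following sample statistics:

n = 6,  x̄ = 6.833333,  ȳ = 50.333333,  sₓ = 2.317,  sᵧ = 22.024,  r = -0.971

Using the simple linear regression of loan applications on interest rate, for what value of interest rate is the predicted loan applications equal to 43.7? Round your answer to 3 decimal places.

b = r · sᵧ/sₓ = -0.971 · 22.024/2.317 = -9.229738
a = ȳ − b·x̄ = 50.333333 − (-9.229738)·6.833333 = 113.403209
Set a + b·x = 43.7: x = (43.7 − 113.403209) / (-9.229738) = 7.552024

7.552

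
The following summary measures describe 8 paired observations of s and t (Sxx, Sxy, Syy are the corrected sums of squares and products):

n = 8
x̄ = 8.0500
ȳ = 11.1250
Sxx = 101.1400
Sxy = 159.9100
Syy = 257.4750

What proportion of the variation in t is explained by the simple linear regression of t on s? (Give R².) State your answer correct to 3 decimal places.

R² = Sxy²/(Sxx·Syy) = (159.91)²/(101.14·257.475) = 0.981959

0.982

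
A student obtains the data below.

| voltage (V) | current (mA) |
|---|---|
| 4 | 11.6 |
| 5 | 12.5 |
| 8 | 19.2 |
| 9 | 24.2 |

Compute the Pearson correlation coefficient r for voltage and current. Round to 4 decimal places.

n = 4, Σx = 26, Σy = 67.5, Σxy = 480.3, Σx² = 186, Σy² = 1245.09
Sxx = Σx² − (Σx)²/n = 186 − 169 = 17
Sxy = Σxy − (Σx)(Σy)/n = 480.3 − 438.75 = 41.55
Syy = Σy² − (Σy)²/n = 1245.09 − 1139.0625 = 106.0275
r = Sxy/√(Sxx·Syy) = 41.55/√(1802.4675) = 41.55/42.455477 = 0.978672

0.9787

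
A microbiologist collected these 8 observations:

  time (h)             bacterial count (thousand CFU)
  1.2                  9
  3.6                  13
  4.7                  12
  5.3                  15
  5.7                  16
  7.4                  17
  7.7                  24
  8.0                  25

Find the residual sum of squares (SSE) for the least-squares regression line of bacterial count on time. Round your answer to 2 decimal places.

43.40

n = 8, Σx = 43.6, Σy = 131, Σxy = 795.3, Σx² = 275.12, Σy² = 2365
Sxx = Σx² − (Σx)²/n = 275.12 − 237.62 = 37.5
Sxy = Σxy − (Σx)(Σy)/n = 795.3 − 713.95 = 81.35
Syy = Σy² − (Σy)²/n = 2365 − 2145.125 = 219.875
b = Sxy/Sxx = 81.35/37.5 = 2.169333
SSE = Syy − b·Sxy = 219.875 − 2.169333·81.35 = 43.399733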